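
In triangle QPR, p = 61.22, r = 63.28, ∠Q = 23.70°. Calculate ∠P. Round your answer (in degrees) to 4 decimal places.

By the law of cosines, q² = p² + r² − 2·p·r·cos Q = 657.69, so q ≈ 25.645.
Law of cosines again: cos P = (r² + q² − p²)/(2·r·q) ≈ 0.28165, so ∠P ≈ 73.64°.

∠P ≈ 73.6411°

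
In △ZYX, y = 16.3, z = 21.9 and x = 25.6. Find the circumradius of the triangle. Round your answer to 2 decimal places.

R ≈ 12.90

By the law of cosines, cos Z = (y² + x² − z²) / (2·y·x) ≈ 0.52895, so ∠Z ≈ 58.07°.
Circumradius = z/(2 sin Z) ≈ 12.903.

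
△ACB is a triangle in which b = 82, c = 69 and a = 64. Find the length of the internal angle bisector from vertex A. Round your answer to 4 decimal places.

68.1292

By the law of cosines, cos A = (c² + b² − a²) / (2·c·b) ≈ 0.65297, so ∠A ≈ 0.859 rad.
The bisector from A has length 2·c·b·cos(∠A/2)/(c+b) ≈ 68.129.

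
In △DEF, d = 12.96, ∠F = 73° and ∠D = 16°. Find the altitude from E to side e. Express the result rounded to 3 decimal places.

h_E ≈ 12.394

The third angle is ∠E = 180° − ∠F − ∠D = 91.00°.
Law of sines: e = d·sin E/sin D ≈ 47.011.
Law of sines: f = d·sin F/sin D ≈ 44.964.
Area = ½·d·e·sin F ≈ 291.32.
The altitude from E has length 2·area/e ≈ 12.394.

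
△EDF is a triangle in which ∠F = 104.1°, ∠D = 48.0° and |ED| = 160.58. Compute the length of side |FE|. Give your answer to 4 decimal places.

The third angle is ∠E = 180° − ∠D − ∠F = 27.90°.
Law of sines: |FE| = |ED|·sin D/sin F ≈ 123.04.

123.0412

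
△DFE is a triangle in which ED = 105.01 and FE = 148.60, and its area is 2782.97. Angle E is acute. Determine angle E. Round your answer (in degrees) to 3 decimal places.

From area = ½·FE·ED·sin E, we get sin E = 2·area/(FE·ED) ≈ 0.35669.
Taking the acute solution, ∠E ≈ 20.90°.

20.897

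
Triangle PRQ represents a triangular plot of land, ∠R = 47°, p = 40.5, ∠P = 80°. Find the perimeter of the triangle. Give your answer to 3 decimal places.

The third angle is ∠Q = 180° − ∠P − ∠R = 53.00°.
Law of sines: r = p·sin R/sin P ≈ 30.077.
Law of sines: q = p·sin Q/sin P ≈ 32.844.
Semiperimeter s = (40.5+30.077+32.844)/2 = 51.71.
Perimeter = 40.5 + 30.077 + 32.844 = 103.42.

perimeter ≈ 103.420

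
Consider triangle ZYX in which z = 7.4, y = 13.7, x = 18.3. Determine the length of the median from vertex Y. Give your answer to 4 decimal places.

Median from Y: ½√(2·x² + 2·z² − y²) ≈ 12.162.

m_Y ≈ 12.1615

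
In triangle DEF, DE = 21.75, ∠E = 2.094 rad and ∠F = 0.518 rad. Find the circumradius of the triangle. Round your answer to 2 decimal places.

21.96

The third angle is ∠D = π − ∠E − ∠F = 0.530 rad.
Law of sines: EF = DE·sin D/sin F ≈ 22.191.
Law of sines: FD = DE·sin E/sin F ≈ 38.05.
Circumradius = DE/(2 sin F) ≈ 21.963.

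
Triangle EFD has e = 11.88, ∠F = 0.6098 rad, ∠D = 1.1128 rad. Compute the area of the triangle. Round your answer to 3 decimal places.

The third angle is ∠E = π − ∠F − ∠D = 1.4190 rad.
Law of sines: f = e·sin F/sin E ≈ 6.8829.
Law of sines: d = e·sin D/sin E ≈ 10.78.
Area = ½·e·f·sin D ≈ 36.671.

area ≈ 36.671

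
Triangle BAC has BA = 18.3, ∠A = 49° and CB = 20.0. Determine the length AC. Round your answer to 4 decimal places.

26.4714

Law of sines: sin C = BA·sin A/CB ≈ 0.69056.
Since CB ≥ BA, only the acute value applies: ∠C ≈ 43.67°.
Then ∠B = 180° − ∠A − ∠C ≈ 87.33°.
Law of sines gives AC = CB·sin B/sin A ≈ 26.471.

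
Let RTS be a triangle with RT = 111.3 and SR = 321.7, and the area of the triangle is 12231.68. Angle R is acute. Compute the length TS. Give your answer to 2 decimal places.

252.17

From area = ½·SR·RT·sin R, we get sin R = 2·area/(SR·RT) ≈ 0.68323.
Taking the acute solution, ∠R ≈ 43.10°.
Law of cosines then gives TS ≈ 252.17.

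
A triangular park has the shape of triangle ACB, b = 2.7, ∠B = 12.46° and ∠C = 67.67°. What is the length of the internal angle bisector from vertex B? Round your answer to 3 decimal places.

The third angle is ∠A = 180° − ∠C − ∠B = 99.87°.
Law of sines: a = b·sin A/sin B ≈ 12.329.
Law of sines: c = b·sin C/sin B ≈ 11.576.
The bisector from B has length 2·a·c·cos(∠B/2)/(a+c) ≈ 11.87.

11.870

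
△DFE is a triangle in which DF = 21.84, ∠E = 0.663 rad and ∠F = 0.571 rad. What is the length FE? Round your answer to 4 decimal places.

33.4907

The third angle is ∠D = π − ∠F − ∠E = 1.908 rad.
Law of sines: FE = DF·sin D/sin E ≈ 33.491.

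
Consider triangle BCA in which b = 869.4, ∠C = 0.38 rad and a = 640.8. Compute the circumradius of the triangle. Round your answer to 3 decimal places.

By the law of cosines, c² = a² + b² − 2·a·b·cos C = 1.3174e+05, so c ≈ 362.96.
Area = ½·a·b·sin C ≈ 1.0332e+05.
Circumradius = c/(2 sin C) ≈ 489.27.

R ≈ 489.272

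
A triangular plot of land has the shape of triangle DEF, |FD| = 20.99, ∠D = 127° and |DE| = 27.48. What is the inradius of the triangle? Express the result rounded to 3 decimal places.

By the law of cosines, |EF|² = |FD|² + |DE|² − 2·|FD|·|DE|·cos D = 1890, so |EF| ≈ 43.474.
Area = ½·|FD|·|DE|·sin D ≈ 230.33.
Semiperimeter s = (43.474+20.99+27.48)/2 = 45.972.
Inradius = area/s = 230.33/45.972 ≈ 5.0102.

r ≈ 5.010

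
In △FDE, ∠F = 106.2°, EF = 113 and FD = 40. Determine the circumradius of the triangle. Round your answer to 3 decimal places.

R ≈ 67.670

By the law of cosines, DE² = EF² + FD² − 2·EF·FD·cos F = 16891, so DE ≈ 129.97.
Area = ½·EF·FD·sin F ≈ 2170.3.
Circumradius = DE/(2 sin F) ≈ 67.67.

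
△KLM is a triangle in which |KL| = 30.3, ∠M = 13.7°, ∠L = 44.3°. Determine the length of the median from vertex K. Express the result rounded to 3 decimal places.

38.835

The third angle is ∠K = 180° − ∠L − ∠M = 122.00°.
Law of sines: |LM| = |KL|·sin K/sin M ≈ 108.5.
Law of sines: |MK| = |KL|·sin L/sin M ≈ 89.352.
Median from K: ½√(2·|MK|² + 2·|KL|² − |LM|²) ≈ 38.835.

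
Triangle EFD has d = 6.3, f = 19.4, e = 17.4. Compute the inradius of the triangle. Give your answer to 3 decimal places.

r ≈ 2.513

Semiperimeter s = (17.4 + 19.4 + 6.3)/2 = 21.55.
Heron's formula: area = √(21.55·4.15·2.15·15.25) ≈ 54.15.
Inradius = area/s = 54.15/21.55 ≈ 2.5128.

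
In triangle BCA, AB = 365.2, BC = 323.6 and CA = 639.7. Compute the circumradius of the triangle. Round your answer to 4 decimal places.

463.7010

By the law of cosines, cos B = (AB² + BC² − CA²) / (2·AB·BC) ≈ -0.72402, so ∠B ≈ 136.39°.
Circumradius = CA/(2 sin B) ≈ 463.7.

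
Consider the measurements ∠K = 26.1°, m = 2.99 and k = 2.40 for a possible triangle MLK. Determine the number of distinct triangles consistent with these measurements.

2

m·sin K = 2.99·sin(26.1°) ≈ 1.315.
Since m sin K < k < m (1.315 < 2.40 < 2.99), two triangles exist.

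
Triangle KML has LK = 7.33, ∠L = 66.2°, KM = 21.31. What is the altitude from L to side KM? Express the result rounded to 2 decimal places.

h_L ≈ 7.30

Law of sines: sin M = LK·sin L/KM ≈ 0.31472.
Since KM ≥ LK, only the acute value applies: ∠M ≈ 18.34°.
Then ∠K = 180° − ∠L − ∠M ≈ 95.46°.
Law of sines gives ML = KM·sin K/sin L ≈ 23.185.
Area = ½·KM·LK·sin K ≈ 77.747.
The altitude from L has length 2·area/KM ≈ 7.2968.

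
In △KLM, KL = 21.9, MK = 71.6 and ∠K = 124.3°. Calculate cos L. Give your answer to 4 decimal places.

0.7249

By the law of cosines, LM² = MK² + KL² − 2·MK·KL·cos K = 7373.4, so LM ≈ 85.869.
Law of cosines again: cos L = (KL² + LM² − MK²)/(2·KL·LM) ≈ 0.72493, so ∠L ≈ 43.54°.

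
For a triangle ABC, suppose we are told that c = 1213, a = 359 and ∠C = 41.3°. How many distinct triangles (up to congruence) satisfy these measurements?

1

a·sin C = 359·sin(41.3°) ≈ 236.9.
Since c ≥ a, exactly one triangle exists.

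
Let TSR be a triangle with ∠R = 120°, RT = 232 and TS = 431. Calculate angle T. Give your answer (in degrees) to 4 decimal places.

Law of sines: sin S = RT·sin R/TS ≈ 0.46617.
Since TS ≥ RT, only the acute value applies: ∠S ≈ 27.79°.
Then ∠T = 180° − ∠R − ∠S ≈ 32.21°.

32.2142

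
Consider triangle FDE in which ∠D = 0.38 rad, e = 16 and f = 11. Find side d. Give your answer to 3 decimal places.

7.079

By the law of cosines, d² = e² + f² − 2·e·f·cos D = 50.11, so d ≈ 7.0788.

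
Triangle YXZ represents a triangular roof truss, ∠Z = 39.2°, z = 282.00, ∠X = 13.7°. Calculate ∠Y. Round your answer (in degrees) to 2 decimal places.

The third angle is ∠Y = 180° − ∠X − ∠Z = 127.10°.

127.10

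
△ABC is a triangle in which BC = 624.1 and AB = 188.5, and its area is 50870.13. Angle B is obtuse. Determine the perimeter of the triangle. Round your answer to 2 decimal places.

perimeter ≈ 1549.60

From area = ½·AB·BC·sin B, we get sin B = 2·area/(AB·BC) ≈ 0.86482.
Taking the obtuse solution, ∠B ≈ 120.14°.
Law of cosines then gives CA ≈ 737.
Perimeter = 624.1 + 737 + 188.5 = 1549.6.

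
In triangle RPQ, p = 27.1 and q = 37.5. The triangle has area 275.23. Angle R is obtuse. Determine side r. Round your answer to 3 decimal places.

62.042

From area = ½·p·q·sin R, we get sin R = 2·area/(p·q) ≈ 0.54166.
Taking the obtuse solution, ∠R ≈ 147.20°.
Law of cosines then gives r ≈ 62.042.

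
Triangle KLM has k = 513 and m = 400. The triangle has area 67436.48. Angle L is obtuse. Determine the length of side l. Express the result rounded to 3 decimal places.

855.843

From area = ½·m·k·sin L, we get sin L = 2·area/(m·k) ≈ 0.65728.
Taking the obtuse solution, ∠L ≈ 138.91°.
Law of cosines then gives l ≈ 855.84.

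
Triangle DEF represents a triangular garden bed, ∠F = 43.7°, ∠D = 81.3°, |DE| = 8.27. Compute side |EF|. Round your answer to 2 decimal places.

11.83

The third angle is ∠E = 180° − ∠F − ∠D = 55.00°.
Law of sines: |EF| = |DE|·sin D/sin F ≈ 11.832.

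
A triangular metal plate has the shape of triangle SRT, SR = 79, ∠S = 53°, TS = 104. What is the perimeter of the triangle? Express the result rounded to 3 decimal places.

267.664

By the law of cosines, RT² = TS² + SR² − 2·TS·SR·cos S = 7168, so RT ≈ 84.664.
Semiperimeter s = (84.664+104+79)/2 = 133.83.
Perimeter = 84.664 + 104 + 79 = 267.66.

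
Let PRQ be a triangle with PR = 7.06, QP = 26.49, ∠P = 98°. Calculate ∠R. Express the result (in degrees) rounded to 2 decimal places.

By the law of cosines, RQ² = QP² + PR² − 2·QP·PR·cos P = 803.62, so RQ ≈ 28.348.
Law of cosines again: cos R = (PR² + RQ² − QP²)/(2·PR·RQ) ≈ 0.37910, so ∠R ≈ 67.72°.

67.72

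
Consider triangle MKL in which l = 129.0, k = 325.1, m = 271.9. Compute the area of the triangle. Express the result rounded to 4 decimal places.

Semiperimeter s = (271.9 + 325.1 + 129)/2 = 363.
Heron's formula: area = √(363·91.1·37.9·234) ≈ 17125.

area ≈ 17125.3728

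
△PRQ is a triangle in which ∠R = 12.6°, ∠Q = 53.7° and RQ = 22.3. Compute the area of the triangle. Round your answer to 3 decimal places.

The third angle is ∠P = 180° − ∠R − ∠Q = 113.70°.
Law of sines: QP = RQ·sin R/sin P ≈ 5.3126.
Law of sines: PR = RQ·sin Q/sin P ≈ 19.628.
Area = ½·RQ·QP·sin Q ≈ 47.74.

47.740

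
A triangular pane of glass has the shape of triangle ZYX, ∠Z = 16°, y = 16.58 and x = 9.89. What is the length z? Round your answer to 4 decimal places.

By the law of cosines, z² = y² + x² − 2·y·x·cos Z = 57.46, so z ≈ 7.5803.

7.5803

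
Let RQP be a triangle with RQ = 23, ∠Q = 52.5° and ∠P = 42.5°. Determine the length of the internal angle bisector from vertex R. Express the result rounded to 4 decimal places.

t_R ≈ 18.3168

The third angle is ∠R = 180° − ∠Q − ∠P = 85.00°.
Law of sines: QP = RQ·sin R/sin P ≈ 33.915.
Law of sines: PR = RQ·sin Q/sin P ≈ 27.009.
The bisector from R has length 2·PR·RQ·cos(∠R/2)/(PR+RQ) ≈ 18.317.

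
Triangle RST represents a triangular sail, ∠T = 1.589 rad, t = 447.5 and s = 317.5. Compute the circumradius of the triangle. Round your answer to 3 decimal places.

223.787

Law of sines: sin S = s·sin T/t ≈ 0.70938.
Since t ≥ s, only the acute value applies: ∠S ≈ 0.789 rad.
Then ∠R = π − ∠T − ∠S ≈ 0.764 rad.
Law of sines gives r = t·sin R/sin T ≈ 309.63.
Circumradius = t/(2 sin T) ≈ 223.79.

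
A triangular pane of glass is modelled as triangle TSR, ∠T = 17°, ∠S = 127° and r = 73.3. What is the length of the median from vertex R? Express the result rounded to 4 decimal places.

The third angle is ∠R = 180° − ∠T − ∠S = 36.00°.
Law of sines: t = r·sin T/sin R ≈ 36.46.
Law of sines: s = r·sin S/sin R ≈ 99.594.
Median from R: ½√(2·t² + 2·s² − r²) ≈ 65.429.

65.4290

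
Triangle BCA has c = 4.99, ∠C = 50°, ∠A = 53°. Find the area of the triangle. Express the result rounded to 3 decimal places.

area ≈ 12.647

The third angle is ∠B = 180° − ∠C − ∠A = 77.00°.
Law of sines: b = c·sin B/sin C ≈ 6.347.
Law of sines: a = c·sin A/sin C ≈ 5.2023.
Area = ½·c·b·sin A ≈ 12.647.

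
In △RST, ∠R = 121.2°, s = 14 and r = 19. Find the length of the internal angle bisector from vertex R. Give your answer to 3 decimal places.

t_R ≈ 4.794

Law of sines: sin S = s·sin R/r ≈ 0.63027.
Since r ≥ s, only the acute value applies: ∠S ≈ 39.07°.
Then ∠T = 180° − ∠R − ∠S ≈ 19.73°.
Law of sines gives t = r·sin T/sin R ≈ 7.4988.
The bisector from R has length 2·s·t·cos(∠R/2)/(s+t) ≈ 4.7944.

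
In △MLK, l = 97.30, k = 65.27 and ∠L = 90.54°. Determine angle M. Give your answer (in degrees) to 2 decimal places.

47.33

Law of sines: sin K = k·sin L/l ≈ 0.67078.
Since l ≥ k, only the acute value applies: ∠K ≈ 42.13°.
Then ∠M = 180° − ∠L − ∠K ≈ 47.33°.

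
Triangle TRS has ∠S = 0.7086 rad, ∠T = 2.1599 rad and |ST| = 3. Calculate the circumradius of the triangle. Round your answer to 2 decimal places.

5.56

The third angle is ∠R = π − ∠S − ∠T = 0.2731 rad.
Law of sines: |RS| = |ST|·sin T/sin R ≈ 9.2481.
Law of sines: |TR| = |ST|·sin S/sin R ≈ 7.2385.
Circumradius = |ST|/(2 sin R) ≈ 5.5615.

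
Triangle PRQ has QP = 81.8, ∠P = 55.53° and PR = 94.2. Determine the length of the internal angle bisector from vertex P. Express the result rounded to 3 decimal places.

By the law of cosines, RQ² = QP² + PR² − 2·QP·PR·cos P = 6842.6, so RQ ≈ 82.72.
The bisector from P has length 2·QP·PR·cos(∠P/2)/(QP+PR) ≈ 77.482.

77.482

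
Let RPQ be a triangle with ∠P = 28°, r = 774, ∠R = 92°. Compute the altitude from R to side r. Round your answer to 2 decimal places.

h_R ≈ 314.88

The third angle is ∠Q = 180° − ∠R − ∠P = 60.00°.
Law of sines: p = r·sin P/sin R ≈ 363.59.
Law of sines: q = r·sin Q/sin R ≈ 670.71.
Area = ½·r·p·sin Q ≈ 1.2186e+05.
The altitude from R has length 2·area/r ≈ 314.88.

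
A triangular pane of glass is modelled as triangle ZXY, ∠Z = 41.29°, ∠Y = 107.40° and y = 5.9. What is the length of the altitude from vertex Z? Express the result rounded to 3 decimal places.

3.066

The third angle is ∠X = 180° − ∠Y − ∠Z = 31.31°.
Law of sines: z = y·sin Z/sin Y ≈ 4.0799.
Law of sines: x = y·sin X/sin Y ≈ 3.2131.
Area = ½·y·z·sin X ≈ 6.2546.
The altitude from Z has length 2·area/z ≈ 3.066.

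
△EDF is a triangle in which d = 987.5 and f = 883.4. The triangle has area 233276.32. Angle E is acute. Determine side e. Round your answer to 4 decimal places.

From area = ½·d·f·sin E, we get sin E = 2·area/(d·f) ≈ 0.53482.
Taking the acute solution, ∠E ≈ 32.33°.
Law of cosines then gives e ≈ 530.4.

530.4007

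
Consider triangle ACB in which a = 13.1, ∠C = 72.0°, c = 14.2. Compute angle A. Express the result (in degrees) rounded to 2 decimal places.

Law of sines: sin A = a·sin C/c ≈ 0.87738.
Since c ≥ a, only the acute value applies: ∠A ≈ 61.33°.
Then ∠B = 180° − ∠C − ∠A ≈ 46.67°.

61.33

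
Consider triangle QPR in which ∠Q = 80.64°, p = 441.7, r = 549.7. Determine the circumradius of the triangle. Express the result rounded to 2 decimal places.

327.74

By the law of cosines, q² = p² + r² − 2·p·r·cos Q = 4.1829e+05, so q ≈ 646.75.
Area = ½·p·r·sin Q ≈ 1.1978e+05.
Circumradius = q/(2 sin Q) ≈ 327.74.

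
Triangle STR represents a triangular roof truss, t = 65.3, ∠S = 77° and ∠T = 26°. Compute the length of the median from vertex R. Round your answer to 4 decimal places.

The third angle is ∠R = 180° − ∠S − ∠T = 77.00°.
Law of sines: s = t·sin S/sin T ≈ 145.14.
Law of sines: r = t·sin R/sin T ≈ 145.14.
Median from R: ½√(2·s² + 2·t² − r²) ≈ 86.015.

m_R ≈ 86.0154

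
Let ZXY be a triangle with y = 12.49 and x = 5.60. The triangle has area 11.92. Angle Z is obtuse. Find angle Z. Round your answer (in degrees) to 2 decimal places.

From area = ½·x·y·sin Z, we get sin Z = 2·area/(x·y) ≈ 0.34084.
Taking the obtuse solution, ∠Z ≈ 160.07°.

160.07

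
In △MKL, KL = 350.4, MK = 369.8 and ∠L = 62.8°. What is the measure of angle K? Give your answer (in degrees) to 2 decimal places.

∠K ≈ 59.77°

Law of sines: sin M = KL·sin L/MK ≈ 0.84276.
Since MK ≥ KL, only the acute value applies: ∠M ≈ 57.43°.
Then ∠K = 180° − ∠L − ∠M ≈ 59.77°.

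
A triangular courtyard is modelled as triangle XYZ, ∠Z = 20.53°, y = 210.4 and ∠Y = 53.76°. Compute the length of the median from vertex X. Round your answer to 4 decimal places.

m_X ≈ 102.7301

The third angle is ∠X = 180° − ∠Y − ∠Z = 105.71°.
Law of sines: x = y·sin X/sin Y ≈ 251.12.
Law of sines: z = y·sin Z/sin Y ≈ 91.485.
Median from X: ½√(2·y² + 2·z² − x²) ≈ 102.73.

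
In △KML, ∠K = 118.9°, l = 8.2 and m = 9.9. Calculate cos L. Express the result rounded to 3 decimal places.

By the law of cosines, k² = m² + l² − 2·m·l·cos K = 243.72, so k ≈ 15.611.
Law of cosines again: cos L = (k² + m² − l²)/(2·k·m) ≈ 0.88800, so ∠L ≈ 27.38°.

0.888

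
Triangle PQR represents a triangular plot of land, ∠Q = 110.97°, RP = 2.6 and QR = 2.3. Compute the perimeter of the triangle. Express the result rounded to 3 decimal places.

Law of sines: sin P = QR·sin Q/RP ≈ 0.82603.
Since RP ≥ QR, only the acute value applies: ∠P ≈ 55.69°.
Then ∠R = 180° − ∠Q − ∠P ≈ 13.34°.
Law of sines gives PQ = RP·sin R/sin Q ≈ 0.64232.
Semiperimeter s = (2.3+2.6+0.64232)/2 = 2.7712.
Perimeter = 2.3 + 2.6 + 0.64232 = 5.5423.

5.542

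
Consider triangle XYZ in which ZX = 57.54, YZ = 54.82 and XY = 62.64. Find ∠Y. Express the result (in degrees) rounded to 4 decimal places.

By the law of cosines, cos Y = (XY² + YZ² − ZX²) / (2·XY·YZ) ≈ 0.52682, so ∠Y ≈ 58.21°.

∠Y ≈ 58.2089°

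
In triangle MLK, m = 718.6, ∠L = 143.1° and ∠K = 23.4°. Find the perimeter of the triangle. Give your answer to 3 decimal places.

3789.350

The third angle is ∠M = 180° − ∠L − ∠K = 13.50°.
Law of sines: l = m·sin L/sin M ≈ 1848.2.
Law of sines: k = m·sin K/sin M ≈ 1222.5.
Semiperimeter s = (718.6+1848.2+1222.5)/2 = 1894.7.
Perimeter = 718.6 + 1848.2 + 1222.5 = 3789.4.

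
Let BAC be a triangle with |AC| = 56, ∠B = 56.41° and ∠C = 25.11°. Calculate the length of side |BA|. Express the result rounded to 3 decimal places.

The third angle is ∠A = 180° − ∠C − ∠B = 98.48°.
Law of sines: |BA| = |AC|·sin C/sin B ≈ 28.528.

28.528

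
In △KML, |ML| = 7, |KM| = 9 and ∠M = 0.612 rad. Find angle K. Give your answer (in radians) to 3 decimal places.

By the law of cosines, |LK|² = |KM|² + |ML|² − 2·|KM|·|ML|·cos M = 26.869, so |LK| ≈ 5.1835.
Law of cosines again: cos K = (|LK|² + |KM|² − |ML|²)/(2·|LK|·|KM|) ≈ 0.63094, so ∠K ≈ 0.888 rad.

∠K ≈ 0.888 rad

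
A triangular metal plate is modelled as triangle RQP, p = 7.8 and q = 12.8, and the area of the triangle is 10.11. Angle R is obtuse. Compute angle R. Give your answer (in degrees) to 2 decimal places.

From area = ½·q·p·sin R, we get sin R = 2·area/(q·p) ≈ 0.20252.
Taking the obtuse solution, ∠R ≈ 168.32°.

∠R ≈ 168.32°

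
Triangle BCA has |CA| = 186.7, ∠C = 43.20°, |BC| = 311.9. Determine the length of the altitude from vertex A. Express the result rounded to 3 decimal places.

127.805

By the law of cosines, |AB|² = |BC|² + |CA|² − 2·|BC|·|CA|·cos C = 47240, so |AB| ≈ 217.35.
Area = ½·|BC|·|CA|·sin C ≈ 19931.
The altitude from A has length 2·area/|BC| ≈ 127.8.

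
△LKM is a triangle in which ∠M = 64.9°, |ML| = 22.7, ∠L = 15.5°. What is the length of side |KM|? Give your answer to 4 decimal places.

6.1525

The third angle is ∠K = 180° − ∠M − ∠L = 99.60°.
Law of sines: |KM| = |ML|·sin L/sin K ≈ 6.1525.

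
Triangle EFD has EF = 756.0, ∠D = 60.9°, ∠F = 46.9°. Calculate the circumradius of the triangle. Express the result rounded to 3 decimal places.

The third angle is ∠E = 180° − ∠F − ∠D = 72.20°.
Law of sines: FD = EF·sin E/sin D ≈ 823.8.
Law of sines: DE = EF·sin F/sin D ≈ 631.75.
Circumradius = EF/(2 sin D) ≈ 432.61.

R ≈ 432.607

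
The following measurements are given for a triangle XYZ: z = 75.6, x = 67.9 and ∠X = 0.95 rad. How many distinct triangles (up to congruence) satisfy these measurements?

2

z·sin X = 75.6·sin(0.95 rad) ≈ 61.49.
Since z sin X < x < z (61.49 < 67.9 < 75.6), two triangles exist.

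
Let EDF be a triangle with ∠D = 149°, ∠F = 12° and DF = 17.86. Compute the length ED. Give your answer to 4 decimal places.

The third angle is ∠E = 180° − ∠D − ∠F = 19.00°.
Law of sines: ED = DF·sin F/sin E ≈ 11.406.

11.4056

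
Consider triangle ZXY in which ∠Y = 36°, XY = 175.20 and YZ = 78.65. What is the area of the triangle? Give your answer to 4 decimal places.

Area = ½·XY·YZ·sin Y ≈ 4049.7.

4049.6876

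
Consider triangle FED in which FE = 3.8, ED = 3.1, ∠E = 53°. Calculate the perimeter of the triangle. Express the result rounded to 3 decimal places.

By the law of cosines, DF² = FE² + ED² − 2·FE·ED·cos E = 9.8712, so DF ≈ 3.1419.
Semiperimeter s = (3.1+3.1419+3.8)/2 = 5.0209.
Perimeter = 3.1 + 3.1419 + 3.8 = 10.042.

perimeter ≈ 10.042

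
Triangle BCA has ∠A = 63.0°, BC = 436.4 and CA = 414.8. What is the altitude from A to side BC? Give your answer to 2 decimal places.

Law of sines: sin B = CA·sin A/BC ≈ 0.84691.
Since BC ≥ CA, only the acute value applies: ∠B ≈ 57.88°.
Then ∠C = 180° − ∠A − ∠B ≈ 59.12°.
Law of sines gives AB = BC·sin C/sin A ≈ 420.37.
Area = ½·BC·CA·sin C ≈ 77682.
The altitude from A has length 2·area/BC ≈ 356.01.

356.01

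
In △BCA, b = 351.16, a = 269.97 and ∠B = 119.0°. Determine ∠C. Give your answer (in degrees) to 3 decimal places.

18.747

Law of sines: sin A = a·sin B/b ≈ 0.67240.
Since b ≥ a, only the acute value applies: ∠A ≈ 42.25°.
Then ∠C = 180° − ∠B − ∠A ≈ 18.75°.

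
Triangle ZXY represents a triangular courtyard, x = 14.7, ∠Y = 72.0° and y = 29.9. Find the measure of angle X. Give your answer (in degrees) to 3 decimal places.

Law of sines: sin X = x·sin Y/y ≈ 0.46758.
Since y ≥ x, only the acute value applies: ∠X ≈ 27.88°.
Then ∠Z = 180° − ∠Y − ∠X ≈ 80.12°.

∠X ≈ 27.877°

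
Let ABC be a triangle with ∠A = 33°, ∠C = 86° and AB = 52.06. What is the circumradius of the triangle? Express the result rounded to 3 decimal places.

The third angle is ∠B = 180° − ∠C − ∠A = 61.00°.
Law of sines: BC = AB·sin A/sin C ≈ 28.423.
Law of sines: CA = AB·sin B/sin C ≈ 45.644.
Circumradius = AB/(2 sin C) ≈ 26.094.

R ≈ 26.094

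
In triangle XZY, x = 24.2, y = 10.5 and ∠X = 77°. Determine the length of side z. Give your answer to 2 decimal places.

Law of sines: sin Y = y·sin X/x ≈ 0.42276.
Since x ≥ y, only the acute value applies: ∠Y ≈ 25.01°.
Then ∠Z = 180° − ∠X − ∠Y ≈ 77.99°.
Law of sines gives z = x·sin Z/sin X ≈ 24.293.

24.29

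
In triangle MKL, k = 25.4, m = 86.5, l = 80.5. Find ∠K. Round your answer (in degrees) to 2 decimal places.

17.01

By the law of cosines, cos K = (l² + m² − k²) / (2·l·m) ≈ 0.95626, so ∠K ≈ 17.01°.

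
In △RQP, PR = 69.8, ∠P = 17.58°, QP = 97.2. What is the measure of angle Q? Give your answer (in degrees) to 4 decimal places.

By the law of cosines, RQ² = QP² + PR² − 2·QP·PR·cos P = 1384.5, so RQ ≈ 37.209.
Law of cosines again: cos Q = (RQ² + QP² − PR²)/(2·RQ·QP) ≈ 0.82400, so ∠Q ≈ 34.51°.

34.5130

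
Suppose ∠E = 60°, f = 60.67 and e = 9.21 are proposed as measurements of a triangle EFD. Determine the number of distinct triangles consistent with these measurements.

f·sin E = 60.67·sin(60°) ≈ 52.54.
Since e = 9.21 < 52.54 = f sin E, no triangle exists.

0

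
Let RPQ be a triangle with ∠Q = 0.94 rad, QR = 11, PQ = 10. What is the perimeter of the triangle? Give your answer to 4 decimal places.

By the law of cosines, RP² = PQ² + QR² − 2·PQ·QR·cos Q = 91.247, so RP ≈ 9.5523.
Semiperimeter s = (10+11+9.5523)/2 = 15.276.
Perimeter = 10 + 11 + 9.5523 = 30.552.

perimeter ≈ 30.5523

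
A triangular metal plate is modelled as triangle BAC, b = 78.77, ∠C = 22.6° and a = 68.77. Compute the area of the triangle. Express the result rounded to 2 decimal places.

area ≈ 1040.87

Area = ½·b·a·sin C ≈ 1040.9.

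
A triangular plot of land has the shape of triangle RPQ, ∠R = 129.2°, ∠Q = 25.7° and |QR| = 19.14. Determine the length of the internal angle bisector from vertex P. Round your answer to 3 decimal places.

24.493

The third angle is ∠P = 180° − ∠Q − ∠R = 25.10°.
Law of sines: |PQ| = |QR|·sin R/sin P ≈ 34.966.
Law of sines: |RP| = |QR|·sin Q/sin P ≈ 19.567.
The bisector from P has length 2·|RP|·|PQ|·cos(∠P/2)/(|RP|+|PQ|) ≈ 24.493.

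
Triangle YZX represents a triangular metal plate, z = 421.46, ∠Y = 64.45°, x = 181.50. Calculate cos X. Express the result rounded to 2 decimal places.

0.90

By the law of cosines, y² = z² + x² − 2·z·x·cos Y = 1.4459e+05, so y ≈ 380.25.
Law of cosines again: cos X = (y² + z² − x²)/(2·y·z) ≈ 0.90252, so ∠X ≈ 25.51°.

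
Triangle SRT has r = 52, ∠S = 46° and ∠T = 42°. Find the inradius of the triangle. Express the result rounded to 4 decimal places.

The third angle is ∠R = 180° − ∠T − ∠S = 92.00°.
Law of sines: s = r·sin S/sin R ≈ 37.428.
Law of sines: t = r·sin T/sin R ≈ 34.816.
Area = ½·r·s·sin T ≈ 651.16.
Semiperimeter p = (37.428+52+34.816)/2 = 62.122.
Inradius = area/p = 651.16/62.122 ≈ 10.482.

10.4819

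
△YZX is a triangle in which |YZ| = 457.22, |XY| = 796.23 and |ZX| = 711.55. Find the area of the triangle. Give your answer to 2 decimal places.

area ≈ 161390.42

Semiperimeter s = (711.55 + 796.23 + 457.22)/2 = 982.5.
Heron's formula: area = √(982.5·270.95·186.27·525.28) ≈ 1.6139e+05.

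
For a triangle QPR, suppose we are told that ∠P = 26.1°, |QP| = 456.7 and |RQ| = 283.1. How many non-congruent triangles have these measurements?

2

|QP|·sin P = 456.7·sin(26.1°) ≈ 200.9.
Since |QP| sin P < |RQ| < |QP| (200.9 < 283.1 < 456.7), two triangles exist.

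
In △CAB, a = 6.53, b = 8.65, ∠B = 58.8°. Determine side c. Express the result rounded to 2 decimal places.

Law of sines: sin A = a·sin B/b ≈ 0.64573.
Since b ≥ a, only the acute value applies: ∠A ≈ 40.22°.
Then ∠C = 180° − ∠B − ∠A ≈ 80.98°.
Law of sines gives c = b·sin C/sin B ≈ 9.9876.

9.99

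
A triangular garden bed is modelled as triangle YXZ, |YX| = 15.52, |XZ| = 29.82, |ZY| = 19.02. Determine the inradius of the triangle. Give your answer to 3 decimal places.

Semiperimeter s = (29.82 + 19.02 + 15.52)/2 = 32.18.
Heron's formula: area = √(32.18·2.36·13.16·16.66) ≈ 129.04.
Inradius = area/s = 129.04/32.18 ≈ 4.0099.

4.010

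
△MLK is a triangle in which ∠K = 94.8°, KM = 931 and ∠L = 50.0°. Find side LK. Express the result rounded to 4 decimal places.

The third angle is ∠M = 180° − ∠L − ∠K = 35.20°.
Law of sines: LK = KM·sin M/sin L ≈ 700.56.

700.5579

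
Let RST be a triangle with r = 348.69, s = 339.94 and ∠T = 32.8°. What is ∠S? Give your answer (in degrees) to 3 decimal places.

71.128

By the law of cosines, t² = r² + s² − 2·r·s·cos T = 37873, so t ≈ 194.61.
Law of cosines again: cos S = (t² + r² − s²)/(2·t·r) ≈ 0.32346, so ∠S ≈ 71.13°.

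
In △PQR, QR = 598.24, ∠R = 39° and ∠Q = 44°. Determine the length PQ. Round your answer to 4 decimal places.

The third angle is ∠P = 180° − ∠Q − ∠R = 97.00°.
Law of sines: PQ = QR·sin R/sin P ≈ 379.31.

379.3120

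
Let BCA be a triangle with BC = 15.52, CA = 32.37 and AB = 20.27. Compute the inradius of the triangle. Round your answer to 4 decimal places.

Semiperimeter s = (32.37 + 20.27 + 15.52)/2 = 34.08.
Heron's formula: area = √(34.08·1.71·13.81·18.56) ≈ 122.22.
Inradius = area/s = 122.22/34.08 ≈ 3.5862.

r ≈ 3.5862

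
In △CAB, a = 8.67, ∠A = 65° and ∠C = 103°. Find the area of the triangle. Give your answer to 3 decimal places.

8.401

The third angle is ∠B = 180° − ∠C − ∠A = 12.00°.
Law of sines: c = a·sin C/sin A ≈ 9.3211.
Law of sines: b = a·sin B/sin A ≈ 1.9889.
Area = ½·a·c·sin B ≈ 8.4011.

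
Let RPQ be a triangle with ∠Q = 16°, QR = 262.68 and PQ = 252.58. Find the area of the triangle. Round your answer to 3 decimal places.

Area = ½·PQ·QR·sin Q ≈ 9144.

9143.954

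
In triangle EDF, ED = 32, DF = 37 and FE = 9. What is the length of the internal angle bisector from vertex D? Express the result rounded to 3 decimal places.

By the law of cosines, cos D = (ED² + DF² − FE²) / (2·ED·DF) ≈ 0.97635, so ∠D ≈ 12.49°.
The bisector from D has length 2·ED·DF·cos(∠D/2)/(ED+DF) ≈ 34.115.

34.115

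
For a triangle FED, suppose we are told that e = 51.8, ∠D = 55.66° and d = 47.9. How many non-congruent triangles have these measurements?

2

e·sin D = 51.8·sin(55.66°) ≈ 42.77.
Since e sin D < d < e (42.77 < 47.9 < 51.8), two triangles exist.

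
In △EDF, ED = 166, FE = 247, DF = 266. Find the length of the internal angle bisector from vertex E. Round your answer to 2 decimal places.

By the law of cosines, cos E = (FE² + ED² − DF²) / (2·FE·ED) ≈ 0.21717, so ∠E ≈ 1.352 rad.
The bisector from E has length 2·FE·ED·cos(∠E/2)/(FE+ED) ≈ 154.9.

t_E ≈ 154.90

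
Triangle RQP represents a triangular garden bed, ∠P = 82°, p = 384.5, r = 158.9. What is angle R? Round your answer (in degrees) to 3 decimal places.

Law of sines: sin R = r·sin P/p ≈ 0.40924.
Since p ≥ r, only the acute value applies: ∠R ≈ 24.16°.
Then ∠Q = 180° − ∠P − ∠R ≈ 73.84°.

∠R ≈ 24.157°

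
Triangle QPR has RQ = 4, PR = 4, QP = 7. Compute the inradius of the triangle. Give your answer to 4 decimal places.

0.9037

Semiperimeter s = (4 + 4 + 7)/2 = 7.5.
Heron's formula: area = √(7.5·3.5·3.5·0.5) ≈ 6.7777.
Inradius = area/s = 6.7777/7.5 ≈ 0.9037.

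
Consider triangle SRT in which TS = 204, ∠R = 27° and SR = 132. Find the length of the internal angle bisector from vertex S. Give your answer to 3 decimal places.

t_S ≈ 60.152

Law of sines: sin T = SR·sin R/TS ≈ 0.29376.
Since TS ≥ SR, only the acute value applies: ∠T ≈ 17.08°.
Then ∠S = 180° − ∠R − ∠T ≈ 135.92°.
Law of sines gives RT = TS·sin S/sin R ≈ 312.61.
The bisector from S has length 2·TS·SR·cos(∠S/2)/(TS+SR) ≈ 60.152.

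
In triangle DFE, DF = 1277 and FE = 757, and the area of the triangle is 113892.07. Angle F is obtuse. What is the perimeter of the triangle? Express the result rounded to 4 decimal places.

From area = ½·DF·FE·sin F, we get sin F = 2·area/(DF·FE) ≈ 0.23563.
Taking the obtuse solution, ∠F ≈ 166.37°.
Law of cosines then gives ED ≈ 2020.6.
Perimeter = 757 + 2020.6 + 1277 = 4054.6.

4054.5732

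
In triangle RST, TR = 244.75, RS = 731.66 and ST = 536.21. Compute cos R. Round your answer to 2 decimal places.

By the law of cosines, cos R = (TR² + RS² − ST²) / (2·TR·RS) ≈ 0.85916, so ∠R ≈ 30.78°.

cos R ≈ 0.86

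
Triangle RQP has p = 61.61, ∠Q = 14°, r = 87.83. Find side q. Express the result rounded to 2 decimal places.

By the law of cosines, q² = p² + r² − 2·p·r·cos Q = 1009, so q ≈ 31.764.

31.76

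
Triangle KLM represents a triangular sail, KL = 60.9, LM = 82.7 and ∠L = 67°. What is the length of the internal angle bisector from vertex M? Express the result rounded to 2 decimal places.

t_M ≈ 76.14

By the law of cosines, MK² = KL² + LM² − 2·KL·LM·cos L = 6612.3, so MK ≈ 81.316.
Law of cosines again: cos M = (LM² + MK² − KL²)/(2·LM·MK) ≈ 0.72439, so ∠M ≈ 43.58°.
The bisector from M has length 2·LM·MK·cos(∠M/2)/(LM+MK) ≈ 76.143.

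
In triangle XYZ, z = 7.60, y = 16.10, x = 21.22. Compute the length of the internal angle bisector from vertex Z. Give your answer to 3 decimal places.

18.096

By the law of cosines, cos Z = (x² + y² − z²) / (2·x·y) ≈ 0.95383, so ∠Z ≈ 17.48°.
The bisector from Z has length 2·x·y·cos(∠Z/2)/(x+y) ≈ 18.096.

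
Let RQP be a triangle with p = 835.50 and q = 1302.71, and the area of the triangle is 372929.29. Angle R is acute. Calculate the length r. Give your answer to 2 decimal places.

899.86

From area = ½·q·p·sin R, we get sin R = 2·area/(q·p) ≈ 0.68527.
Taking the acute solution, ∠R ≈ 43.26°.
Law of cosines then gives r ≈ 899.86.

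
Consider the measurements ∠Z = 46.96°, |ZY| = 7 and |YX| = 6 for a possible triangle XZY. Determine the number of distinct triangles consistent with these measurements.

|ZY|·sin Z = 7·sin(46.96°) ≈ 5.116.
Since |ZY| sin Z < |YX| < |ZY| (5.116 < 6 < 7), two triangles exist.

2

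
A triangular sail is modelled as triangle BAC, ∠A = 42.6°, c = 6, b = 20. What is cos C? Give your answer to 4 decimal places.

cos C ≈ 0.9677

By the law of cosines, a² = c² + b² − 2·c·b·cos A = 259.34, so a ≈ 16.104.
Law of cosines again: cos C = (b² + a² − c²)/(2·b·a) ≈ 0.96768, so ∠C ≈ 14.61°.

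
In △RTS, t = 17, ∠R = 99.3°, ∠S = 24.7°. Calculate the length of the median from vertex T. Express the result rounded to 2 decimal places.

13.01

The third angle is ∠T = 180° − ∠S − ∠R = 56.00°.
Law of sines: r = t·sin R/sin T ≈ 20.236.
Law of sines: s = t·sin S/sin T ≈ 8.5687.
Median from T: ½√(2·s² + 2·r² − t²) ≈ 13.008.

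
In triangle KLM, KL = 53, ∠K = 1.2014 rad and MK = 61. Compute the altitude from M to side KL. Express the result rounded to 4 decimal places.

56.8853

By the law of cosines, LM² = MK² + KL² − 2·MK·KL·cos K = 4195.4, so LM ≈ 64.772.
Area = ½·MK·KL·sin K ≈ 1507.5.
The altitude from M has length 2·area/KL ≈ 56.885.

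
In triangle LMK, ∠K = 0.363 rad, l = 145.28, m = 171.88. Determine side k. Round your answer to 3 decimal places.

62.944

By the law of cosines, k² = l² + m² − 2·l·m·cos K = 3962, so k ≈ 62.944.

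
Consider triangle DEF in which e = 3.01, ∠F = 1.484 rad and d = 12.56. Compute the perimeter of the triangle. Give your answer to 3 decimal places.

28.229

By the law of cosines, f² = d² + e² − 2·d·e·cos F = 160.26, so f ≈ 12.659.
Semiperimeter s = (12.56+3.01+12.659)/2 = 14.115.
Perimeter = 12.56 + 3.01 + 12.659 = 28.229.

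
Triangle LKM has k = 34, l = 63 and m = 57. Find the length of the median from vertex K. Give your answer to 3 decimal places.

Median from K: ½√(2·m² + 2·l² − k²) ≈ 57.619.

57.619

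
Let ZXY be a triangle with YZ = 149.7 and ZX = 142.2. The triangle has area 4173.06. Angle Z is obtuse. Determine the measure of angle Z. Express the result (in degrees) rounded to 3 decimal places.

From area = ½·YZ·ZX·sin Z, we get sin Z = 2·area/(YZ·ZX) ≈ 0.39207.
Taking the obtuse solution, ∠Z ≈ 156.92°.

∠Z ≈ 156.917°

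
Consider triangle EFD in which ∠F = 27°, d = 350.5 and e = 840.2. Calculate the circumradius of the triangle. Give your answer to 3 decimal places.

R ≈ 607.241

By the law of cosines, f² = d² + e² − 2·d·e·cos F = 3.04e+05, so f ≈ 551.36.
Area = ½·d·e·sin F ≈ 66848.
Circumradius = f/(2 sin F) ≈ 607.24.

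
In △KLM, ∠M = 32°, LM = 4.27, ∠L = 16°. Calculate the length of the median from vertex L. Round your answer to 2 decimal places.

m_L ≈ 3.62

The third angle is ∠K = 180° − ∠L − ∠M = 132.00°.
Law of sines: MK = LM·sin L/sin K ≈ 1.5838.
Law of sines: KL = LM·sin M/sin K ≈ 3.0448.
Median from L: ½√(2·KL² + 2·LM² − MK²) ≈ 3.6228.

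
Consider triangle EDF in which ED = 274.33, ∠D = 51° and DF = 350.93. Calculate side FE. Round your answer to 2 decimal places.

277.92

By the law of cosines, FE² = ED² + DF² − 2·ED·DF·cos D = 77239, so FE ≈ 277.92.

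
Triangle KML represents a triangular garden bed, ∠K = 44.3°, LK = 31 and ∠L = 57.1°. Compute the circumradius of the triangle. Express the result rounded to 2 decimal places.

R ≈ 15.81

The third angle is ∠M = 180° − ∠L − ∠K = 78.60°.
Law of sines: ML = LK·sin K/sin M ≈ 22.087.
Law of sines: KM = LK·sin L/sin M ≈ 26.552.
Circumradius = LK/(2 sin M) ≈ 15.812.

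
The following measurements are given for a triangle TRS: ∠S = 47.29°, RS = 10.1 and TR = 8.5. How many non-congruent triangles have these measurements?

2

RS·sin S = 10.1·sin(47.29°) ≈ 7.421.
Since RS sin S < TR < RS (7.421 < 8.5 < 10.1), two triangles exist.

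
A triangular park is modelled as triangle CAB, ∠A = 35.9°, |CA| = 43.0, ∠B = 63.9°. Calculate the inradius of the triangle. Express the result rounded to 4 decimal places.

10.0599

The third angle is ∠C = 180° − ∠A − ∠B = 80.20°.
Law of sines: |AB| = |CA|·sin C/sin B ≈ 47.184.
Law of sines: |BC| = |CA|·sin A/sin B ≈ 28.077.
Area = ½·|CA|·|AB|·sin A ≈ 594.85.
Semiperimeter s = (47.184+28.077+43)/2 = 59.131.
Inradius = area/s = 594.85/59.131 ≈ 10.06.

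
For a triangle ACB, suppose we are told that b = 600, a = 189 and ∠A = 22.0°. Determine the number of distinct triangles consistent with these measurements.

0

b·sin A = 600·sin(22.0°) ≈ 224.8.
Since a = 189 < 224.8 = b sin A, no triangle exists.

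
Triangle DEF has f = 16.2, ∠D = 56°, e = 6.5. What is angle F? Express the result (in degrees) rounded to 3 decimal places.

100.787

By the law of cosines, d² = e² + f² − 2·e·f·cos D = 186.92, so d ≈ 13.672.
Law of cosines again: cos F = (d² + e² − f²)/(2·d·e) ≈ -0.18717, so ∠F ≈ 100.79°.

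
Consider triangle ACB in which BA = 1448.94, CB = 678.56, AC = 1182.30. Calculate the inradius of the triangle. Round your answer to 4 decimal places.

Semiperimeter s = (678.56 + 1448.9 + 1182.3)/2 = 1654.9.
Heron's formula: area = √(1654.9·976.34·205.96·472.6) ≈ 3.9657e+05.
Inradius = area/s = 3.9657e+05/1654.9 ≈ 239.64.

239.6365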